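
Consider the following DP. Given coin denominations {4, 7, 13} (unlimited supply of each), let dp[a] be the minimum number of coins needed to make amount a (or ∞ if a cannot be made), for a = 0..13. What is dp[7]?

 a  0  1  2  3  4  5  6  7  8  9 10 11 12 13
dp  0  -  -  -  1  -  -  1  2  -  -  2  3  1
(- denotes ∞ / unreachable)

1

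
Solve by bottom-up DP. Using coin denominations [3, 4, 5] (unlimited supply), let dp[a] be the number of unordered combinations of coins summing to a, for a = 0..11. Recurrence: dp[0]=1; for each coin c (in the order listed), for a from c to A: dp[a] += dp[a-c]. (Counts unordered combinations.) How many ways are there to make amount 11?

2

after  coin     0     1     2     3     4     5     6     7     8     9    10    11
          3     1     0     0     1     0     0     1     0     0     1     0     0
          4     1     0     0     1     1     0     1     1     1     1     1     1
          5     1     0     0     1     1     1     1     1     2     2     2     2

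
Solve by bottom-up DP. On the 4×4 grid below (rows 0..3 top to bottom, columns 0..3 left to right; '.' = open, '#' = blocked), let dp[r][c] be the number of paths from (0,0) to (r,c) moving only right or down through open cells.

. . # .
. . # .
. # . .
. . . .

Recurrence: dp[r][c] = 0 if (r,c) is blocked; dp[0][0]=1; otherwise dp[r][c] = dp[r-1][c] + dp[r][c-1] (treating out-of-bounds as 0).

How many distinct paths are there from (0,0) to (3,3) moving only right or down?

1

r\c   0   1   2   3
  0   1   1   0   0
  1   1   2   0   0
  2   1   0   0   0
  3   1   1   1   1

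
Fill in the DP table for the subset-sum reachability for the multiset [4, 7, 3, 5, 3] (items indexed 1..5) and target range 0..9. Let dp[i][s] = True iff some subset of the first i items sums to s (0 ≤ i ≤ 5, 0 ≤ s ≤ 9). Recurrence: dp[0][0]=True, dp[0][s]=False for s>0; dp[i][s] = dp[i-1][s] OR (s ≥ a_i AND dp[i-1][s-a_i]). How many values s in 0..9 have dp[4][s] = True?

7

i\s   0   1   2   3   4   5   6   7   8   9
  0   T   F   F   F   F   F   F   F   F   F
  1   T   F   F   F   T   F   F   F   F   F
  2   T   F   F   F   T   F   F   T   F   F
  3   T   F   F   T   T   F   F   T   F   F
  4   T   F   F   T   T   T   F   T   T   T
  5   T   F   F   T   T   T   T   T   T   T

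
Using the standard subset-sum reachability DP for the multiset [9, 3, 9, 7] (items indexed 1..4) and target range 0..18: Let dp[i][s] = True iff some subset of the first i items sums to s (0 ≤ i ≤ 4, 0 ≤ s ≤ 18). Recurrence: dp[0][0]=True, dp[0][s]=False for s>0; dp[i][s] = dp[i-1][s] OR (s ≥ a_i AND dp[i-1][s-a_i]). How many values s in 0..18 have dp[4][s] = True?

8

i\s   0   1   2   3   4   5   6   7   8   9  10  11  12  13  14  15  16  17  18
  0   T   F   F   F   F   F   F   F   F   F   F   F   F   F   F   F   F   F   F
  1   T   F   F   F   F   F   F   F   F   T   F   F   F   F   F   F   F   F   F
  2   T   F   F   T   F   F   F   F   F   T   F   F   T   F   F   F   F   F   F
  3   T   F   F   T   F   F   F   F   F   T   F   F   T   F   F   F   F   F   T
  4   T   F   F   T   F   F   F   T   F   T   T   F   T   F   F   F   T   F   T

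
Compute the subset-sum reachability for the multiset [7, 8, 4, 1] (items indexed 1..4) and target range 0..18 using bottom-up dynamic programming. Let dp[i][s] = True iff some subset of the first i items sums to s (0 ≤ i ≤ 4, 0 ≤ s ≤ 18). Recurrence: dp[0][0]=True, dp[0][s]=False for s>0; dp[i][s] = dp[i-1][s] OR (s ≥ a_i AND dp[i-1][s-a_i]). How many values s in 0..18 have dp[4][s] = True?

i\s   0   1   2   3   4   5   6   7   8   9  10  11  12  13  14  15  16  17  18
  0   T   F   F   F   F   F   F   F   F   F   F   F   F   F   F   F   F   F   F
  1   T   F   F   F   F   F   F   T   F   F   F   F   F   F   F   F   F   F   F
  2   T   F   F   F   F   F   F   T   T   F   F   F   F   F   F   T   F   F   F
  3   T   F   F   F   T   F   F   T   T   F   F   T   T   F   F   T   F   F   F
  4   T   T   F   F   T   T   F   T   T   T   F   T   T   T   F   T   T   F   F

12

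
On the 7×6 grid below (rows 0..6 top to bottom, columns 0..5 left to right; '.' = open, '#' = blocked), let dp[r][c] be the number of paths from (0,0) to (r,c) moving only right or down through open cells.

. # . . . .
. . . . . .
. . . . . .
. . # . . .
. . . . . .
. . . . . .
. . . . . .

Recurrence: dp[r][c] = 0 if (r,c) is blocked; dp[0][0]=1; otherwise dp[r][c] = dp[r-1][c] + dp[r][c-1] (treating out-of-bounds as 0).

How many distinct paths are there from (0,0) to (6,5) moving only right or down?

r\c   0   1   2   3   4   5
  0   1   0   0   0   0   0
  1   1   1   1   1   1   1
  2   1   2   3   4   5   6
  3   1   3   0   4   9  15
  4   1   4   4   8  17  32
  5   1   5   9  17  34  66
  6   1   6  15  32  66 132

132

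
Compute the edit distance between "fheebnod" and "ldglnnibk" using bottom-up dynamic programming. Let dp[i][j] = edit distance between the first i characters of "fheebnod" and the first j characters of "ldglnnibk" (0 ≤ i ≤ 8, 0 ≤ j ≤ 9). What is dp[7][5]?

6

   ''  l  d  g  l  n  n  i  b  k
''  0  1  2  3  4  5  6  7  8  9
 f  1  1  2  3  4  5  6  7  8  9
 h  2  2  2  3  4  5  6  7  8  9
 e  3  3  3  3  4  5  6  7  8  9
 e  4  4  4  4  4  5  6  7  8  9
 b  5  5  5  5  5  5  6  7  7  8
 n  6  6  6  6  6  5  5  6  7  8
 o  7  7  7  7  7  6  6  6  7  8
 d  8  8  7  8  8  7  7  7  7  8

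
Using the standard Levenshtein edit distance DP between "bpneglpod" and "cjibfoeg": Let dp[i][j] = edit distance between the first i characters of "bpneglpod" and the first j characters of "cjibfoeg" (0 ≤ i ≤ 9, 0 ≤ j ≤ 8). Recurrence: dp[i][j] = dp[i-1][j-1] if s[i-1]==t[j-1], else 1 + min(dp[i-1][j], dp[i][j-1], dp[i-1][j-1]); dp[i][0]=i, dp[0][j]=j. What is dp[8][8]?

8

   ''  c  j  i  b  f  o  e  g
''  0  1  2  3  4  5  6  7  8
 b  1  1  2  3  3  4  5  6  7
 p  2  2  2  3  4  4  5  6  7
 n  3  3  3  3  4  5  5  6  7
 e  4  4  4  4  4  5  6  5  6
 g  5  5  5  5  5  5  6  6  5
 l  6  6  6  6  6  6  6  7  6
 p  7  7  7  7  7  7  7  7  7
 o  8  8  8  8  8  8  7  8  8
 d  9  9  9  9  9  9  8  8  9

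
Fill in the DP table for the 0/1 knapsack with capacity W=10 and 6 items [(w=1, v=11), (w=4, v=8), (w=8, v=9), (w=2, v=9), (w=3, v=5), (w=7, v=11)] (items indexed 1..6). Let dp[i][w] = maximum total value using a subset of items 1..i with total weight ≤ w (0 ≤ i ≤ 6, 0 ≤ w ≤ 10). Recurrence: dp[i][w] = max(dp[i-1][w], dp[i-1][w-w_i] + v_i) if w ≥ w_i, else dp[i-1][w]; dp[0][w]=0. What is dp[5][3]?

i\w   0   1   2   3   4   5   6   7   8   9  10
  0   0   0   0   0   0   0   0   0   0   0   0
  1   0  11  11  11  11  11  11  11  11  11  11
  2   0  11  11  11  11  19  19  19  19  19  19
  3   0  11  11  11  11  19  19  19  19  20  20
  4   0  11  11  20  20  20  20  28  28  28  28
  5   0  11  11  20  20  20  25  28  28  28  33
  6   0  11  11  20  20  20  25  28  28  28  33

20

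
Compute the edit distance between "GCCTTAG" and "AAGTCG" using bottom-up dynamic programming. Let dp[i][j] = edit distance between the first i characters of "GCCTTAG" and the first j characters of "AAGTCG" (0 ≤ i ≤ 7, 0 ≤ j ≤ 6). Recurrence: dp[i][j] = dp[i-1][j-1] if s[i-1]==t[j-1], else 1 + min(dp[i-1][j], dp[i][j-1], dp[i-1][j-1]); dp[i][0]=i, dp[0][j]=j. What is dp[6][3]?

6

   ''  A  A  G  T  C  G
''  0  1  2  3  4  5  6
 G  1  1  2  2  3  4  5
 C  2  2  2  3  3  3  4
 C  3  3  3  3  4  3  4
 T  4  4  4  4  3  4  4
 T  5  5  5  5  4  4  5
 A  6  5  5  6  5  5  5
 G  7  6  6  5  6  6  5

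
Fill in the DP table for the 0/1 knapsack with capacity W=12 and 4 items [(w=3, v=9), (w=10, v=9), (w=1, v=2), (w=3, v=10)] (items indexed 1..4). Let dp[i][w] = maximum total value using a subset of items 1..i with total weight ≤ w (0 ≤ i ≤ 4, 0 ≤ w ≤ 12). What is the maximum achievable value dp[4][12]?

i\w   0   1   2   3   4   5   6   7   8   9  10  11  12
  0   0   0   0   0   0   0   0   0   0   0   0   0   0
  1   0   0   0   9   9   9   9   9   9   9   9   9   9
  2   0   0   0   9   9   9   9   9   9   9   9   9   9
  3   0   2   2   9  11  11  11  11  11  11  11  11  11
  4   0   2   2  10  12  12  19  21  21  21  21  21  21

21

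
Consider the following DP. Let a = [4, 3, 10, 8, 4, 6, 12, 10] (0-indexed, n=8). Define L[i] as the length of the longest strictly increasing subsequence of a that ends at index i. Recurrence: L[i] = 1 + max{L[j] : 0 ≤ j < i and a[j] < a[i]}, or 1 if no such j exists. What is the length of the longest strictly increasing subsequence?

4

   i    0    1    2    3    4    5    6    7
a[i]    4    3   10    8    4    6   12   10
L[i]    1    1    2    2    2    3    4    4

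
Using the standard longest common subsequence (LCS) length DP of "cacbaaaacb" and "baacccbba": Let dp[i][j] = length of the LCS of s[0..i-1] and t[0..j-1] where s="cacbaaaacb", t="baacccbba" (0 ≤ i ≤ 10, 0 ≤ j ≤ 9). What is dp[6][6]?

   ''  b  a  a  c  c  c  b  b  a
''  0  0  0  0  0  0  0  0  0  0
 c  0  0  0  0  1  1  1  1  1  1
 a  0  0  1  1  1  1  1  1  1  2
 c  0  0  1  1  2  2  2  2  2  2
 b  0  1  1  1  2  2  2  3  3  3
 a  0  1  2  2  2  2  2  3  3  4
 a  0  1  2  3  3  3  3  3  3  4
 a  0  1  2  3  3  3  3  3  3  4
 a  0  1  2  3  3  3  3  3  3  4
 c  0  1  2  3  4  4  4  4  4  4
 b  0  1  2  3  4  4  4  5  5  5

3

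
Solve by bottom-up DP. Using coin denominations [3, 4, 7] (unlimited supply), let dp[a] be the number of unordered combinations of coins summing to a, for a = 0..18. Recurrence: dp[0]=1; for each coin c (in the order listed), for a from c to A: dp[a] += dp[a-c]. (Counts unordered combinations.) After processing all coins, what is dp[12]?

after  coin     0     1     2     3     4     5     6     7     8     9    10    11    12    13    14    15    16    17    18
          3     1     0     0     1     0     0     1     0     0     1     0     0     1     0     0     1     0     0     1
          4     1     0     0     1     1     0     1     1     1     1     1     1     2     1     1     2     2     1     2
          7     1     0     0     1     1     0     1     2     1     1     2     2     2     2     3     3     3     3     4

2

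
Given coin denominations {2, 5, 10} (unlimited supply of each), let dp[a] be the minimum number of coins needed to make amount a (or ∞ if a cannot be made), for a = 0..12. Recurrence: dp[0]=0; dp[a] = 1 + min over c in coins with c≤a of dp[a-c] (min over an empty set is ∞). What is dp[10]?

1

 a  0  1  2  3  4  5  6  7  8  9 10 11 12
dp  0  -  1  -  2  1  3  2  4  3  1  4  2
(- denotes ∞ / unreachable)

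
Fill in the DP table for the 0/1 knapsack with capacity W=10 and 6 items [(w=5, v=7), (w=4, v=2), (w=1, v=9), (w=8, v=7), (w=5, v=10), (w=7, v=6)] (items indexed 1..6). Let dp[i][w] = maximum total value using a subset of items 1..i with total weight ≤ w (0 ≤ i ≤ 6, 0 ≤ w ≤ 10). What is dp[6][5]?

11

i\w   0   1   2   3   4   5   6   7   8   9  10
  0   0   0   0   0   0   0   0   0   0   0   0
  1   0   0   0   0   0   7   7   7   7   7   7
  2   0   0   0   0   2   7   7   7   7   9   9
  3   0   9   9   9   9  11  16  16  16  16  18
  4   0   9   9   9   9  11  16  16  16  16  18
  5   0   9   9   9   9  11  19  19  19  19  21
  6   0   9   9   9   9  11  19  19  19  19  21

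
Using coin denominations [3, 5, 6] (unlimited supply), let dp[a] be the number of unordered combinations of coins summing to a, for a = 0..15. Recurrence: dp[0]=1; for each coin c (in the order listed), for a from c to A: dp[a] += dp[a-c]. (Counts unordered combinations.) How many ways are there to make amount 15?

after  coin     0     1     2     3     4     5     6     7     8     9    10    11    12    13    14    15
          3     1     0     0     1     0     0     1     0     0     1     0     0     1     0     0     1
          5     1     0     0     1     0     1     1     0     1     1     1     1     1     1     1     2
          6     1     0     0     1     0     1     2     0     1     2     1     2     3     1     2     4

4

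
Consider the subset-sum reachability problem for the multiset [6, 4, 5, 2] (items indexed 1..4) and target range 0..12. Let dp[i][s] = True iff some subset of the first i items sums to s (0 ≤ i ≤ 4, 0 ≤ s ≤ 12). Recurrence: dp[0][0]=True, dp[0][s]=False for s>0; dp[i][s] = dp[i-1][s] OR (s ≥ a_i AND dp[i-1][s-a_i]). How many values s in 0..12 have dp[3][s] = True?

i\s   0   1   2   3   4   5   6   7   8   9  10  11  12
  0   T   F   F   F   F   F   F   F   F   F   F   F   F
  1   T   F   F   F   F   F   T   F   F   F   F   F   F
  2   T   F   F   F   T   F   T   F   F   F   T   F   F
  3   T   F   F   F   T   T   T   F   F   T   T   T   F
  4   T   F   T   F   T   T   T   T   T   T   T   T   T

7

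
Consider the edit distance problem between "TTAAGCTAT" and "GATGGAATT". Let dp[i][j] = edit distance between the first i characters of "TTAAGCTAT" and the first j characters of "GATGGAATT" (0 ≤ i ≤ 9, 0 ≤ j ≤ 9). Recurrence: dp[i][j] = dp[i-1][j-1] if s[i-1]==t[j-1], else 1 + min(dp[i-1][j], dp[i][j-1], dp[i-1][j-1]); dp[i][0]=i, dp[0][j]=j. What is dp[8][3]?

   ''  G  A  T  G  G  A  A  T  T
''  0  1  2  3  4  5  6  7  8  9
 T  1  1  2  2  3  4  5  6  7  8
 T  2  2  2  2  3  4  5  6  6  7
 A  3  3  2  3  3  4  4  5  6  7
 A  4  4  3  3  4  4  4  4  5  6
 G  5  4  4  4  3  4  5  5  5  6
 C  6  5  5  5  4  4  5  6  6  6
 T  7  6  6  5  5  5  5  6  6  6
 A  8  7  6  6  6  6  5  5  6  7
 T  9  8  7  6  7  7  6  6  5  6

6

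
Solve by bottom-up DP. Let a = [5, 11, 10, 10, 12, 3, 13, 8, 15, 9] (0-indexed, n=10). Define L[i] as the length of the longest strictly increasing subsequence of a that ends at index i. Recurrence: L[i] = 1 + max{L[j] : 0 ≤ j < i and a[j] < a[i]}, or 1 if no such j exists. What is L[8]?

5

   i    0    1    2    3    4    5    6    7    8    9
a[i]    5   11   10   10   12    3   13    8   15    9
L[i]    1    2    2    2    3    1    4    2    5    3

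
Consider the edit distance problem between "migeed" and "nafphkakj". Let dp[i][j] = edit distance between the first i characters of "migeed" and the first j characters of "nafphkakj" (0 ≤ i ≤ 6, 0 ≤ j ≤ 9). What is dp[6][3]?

6

   ''  n  a  f  p  h  k  a  k  j
''  0  1  2  3  4  5  6  7  8  9
 m  1  1  2  3  4  5  6  7  8  9
 i  2  2  2  3  4  5  6  7  8  9
 g  3  3  3  3  4  5  6  7  8  9
 e  4  4  4  4  4  5  6  7  8  9
 e  5  5  5  5  5  5  6  7  8  9
 d  6  6  6  6  6  6  6  7  8  9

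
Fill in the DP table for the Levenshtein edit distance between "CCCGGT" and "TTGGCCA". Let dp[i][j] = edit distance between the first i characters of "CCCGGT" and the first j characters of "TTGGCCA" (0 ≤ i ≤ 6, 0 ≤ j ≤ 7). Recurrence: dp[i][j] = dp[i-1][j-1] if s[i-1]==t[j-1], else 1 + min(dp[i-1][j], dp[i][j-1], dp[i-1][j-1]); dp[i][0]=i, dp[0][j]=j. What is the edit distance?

   ''  T  T  G  G  C  C  A
''  0  1  2  3  4  5  6  7
 C  1  1  2  3  4  4  5  6
 C  2  2  2  3  4  4  4  5
 C  3  3  3  3  4  4  4  5
 G  4  4  4  3  3  4  5  5
 G  5  5  5  4  3  4  5  6
 T  6  5  5  5  4  4  5  6

6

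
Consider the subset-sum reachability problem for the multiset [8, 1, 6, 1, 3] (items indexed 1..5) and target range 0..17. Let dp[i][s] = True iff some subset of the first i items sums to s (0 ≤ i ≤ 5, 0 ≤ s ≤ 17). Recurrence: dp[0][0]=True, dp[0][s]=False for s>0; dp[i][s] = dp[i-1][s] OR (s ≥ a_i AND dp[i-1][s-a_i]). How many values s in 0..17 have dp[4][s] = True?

11

i\s   0   1   2   3   4   5   6   7   8   9  10  11  12  13  14  15  16  17
  0   T   F   F   F   F   F   F   F   F   F   F   F   F   F   F   F   F   F
  1   T   F   F   F   F   F   F   F   T   F   F   F   F   F   F   F   F   F
  2   T   T   F   F   F   F   F   F   T   T   F   F   F   F   F   F   F   F
  3   T   T   F   F   F   F   T   T   T   T   F   F   F   F   T   T   F   F
  4   T   T   T   F   F   F   T   T   T   T   T   F   F   F   T   T   T   F
  5   T   T   T   T   T   T   T   T   T   T   T   T   T   T   T   T   T   T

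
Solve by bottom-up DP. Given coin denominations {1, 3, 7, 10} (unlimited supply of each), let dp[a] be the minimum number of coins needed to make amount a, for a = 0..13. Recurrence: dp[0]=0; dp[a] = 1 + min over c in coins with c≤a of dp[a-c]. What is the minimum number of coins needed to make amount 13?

 a  0  1  2  3  4  5  6  7  8  9 10 11 12 13
dp  0  1  2  1  2  3  2  1  2  3  1  2  3  2

2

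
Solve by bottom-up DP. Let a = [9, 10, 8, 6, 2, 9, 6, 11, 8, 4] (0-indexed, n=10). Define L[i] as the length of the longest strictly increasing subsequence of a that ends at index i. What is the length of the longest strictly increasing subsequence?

   i    0    1    2    3    4    5    6    7    8    9
a[i]    9   10    8    6    2    9    6   11    8    4
L[i]    1    2    1    1    1    2    2    3    3    2

3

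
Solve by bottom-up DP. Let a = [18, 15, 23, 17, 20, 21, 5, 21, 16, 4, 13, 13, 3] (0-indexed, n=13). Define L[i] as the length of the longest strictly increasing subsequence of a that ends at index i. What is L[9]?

1

   i    0    1    2    3    4    5    6    7    8    9   10   11   12
a[i]   18   15   23   17   20   21    5   21   16    4   13   13    3
L[i]    1    1    2    2    3    4    1    4    2    1    2    2    1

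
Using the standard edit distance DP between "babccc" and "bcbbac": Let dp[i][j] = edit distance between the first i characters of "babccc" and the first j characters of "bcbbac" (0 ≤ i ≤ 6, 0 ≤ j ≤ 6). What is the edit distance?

   ''  b  c  b  b  a  c
''  0  1  2  3  4  5  6
 b  1  0  1  2  3  4  5
 a  2  1  1  2  3  3  4
 b  3  2  2  1  2  3  4
 c  4  3  2  2  2  3  3
 c  5  4  3  3  3  3  3
 c  6  5  4  4  4  4  3

3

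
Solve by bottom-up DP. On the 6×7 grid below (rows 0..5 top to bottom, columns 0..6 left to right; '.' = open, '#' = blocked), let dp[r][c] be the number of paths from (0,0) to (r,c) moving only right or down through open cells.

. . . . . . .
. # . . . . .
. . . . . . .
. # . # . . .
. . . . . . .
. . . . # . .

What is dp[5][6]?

90

r\c   0   1   2   3   4   5   6
  0   1   1   1   1   1   1   1
  1   1   0   1   2   3   4   5
  2   1   1   2   4   7  11  16
  3   1   0   2   0   7  18  34
  4   1   1   3   3  10  28  62
  5   1   2   5   8   0  28  90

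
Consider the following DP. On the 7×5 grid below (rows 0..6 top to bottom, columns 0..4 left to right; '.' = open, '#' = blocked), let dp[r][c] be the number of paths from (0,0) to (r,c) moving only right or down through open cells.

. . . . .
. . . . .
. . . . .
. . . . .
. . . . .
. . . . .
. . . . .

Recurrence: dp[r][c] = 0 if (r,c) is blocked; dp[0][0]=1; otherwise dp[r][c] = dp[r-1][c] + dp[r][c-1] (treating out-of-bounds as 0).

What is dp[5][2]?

21

r\c   0   1   2   3   4
  0   1   1   1   1   1
  1   1   2   3   4   5
  2   1   3   6  10  15
  3   1   4  10  20  35
  4   1   5  15  35  70
  5   1   6  21  56 126
  6   1   7  28  84 210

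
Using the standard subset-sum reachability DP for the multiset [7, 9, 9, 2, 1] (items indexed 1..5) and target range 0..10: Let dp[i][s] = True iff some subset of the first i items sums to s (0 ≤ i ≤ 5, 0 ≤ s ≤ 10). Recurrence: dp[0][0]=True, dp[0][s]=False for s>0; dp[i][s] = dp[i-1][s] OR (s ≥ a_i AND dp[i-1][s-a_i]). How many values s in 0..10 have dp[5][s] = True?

8

i\s   0   1   2   3   4   5   6   7   8   9  10
  0   T   F   F   F   F   F   F   F   F   F   F
  1   T   F   F   F   F   F   F   T   F   F   F
  2   T   F   F   F   F   F   F   T   F   T   F
  3   T   F   F   F   F   F   F   T   F   T   F
  4   T   F   T   F   F   F   F   T   F   T   F
  5   T   T   T   T   F   F   F   T   T   T   T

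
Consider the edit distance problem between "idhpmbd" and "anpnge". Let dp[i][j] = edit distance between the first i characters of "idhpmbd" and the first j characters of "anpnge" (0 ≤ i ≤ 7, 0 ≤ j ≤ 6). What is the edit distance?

6

   ''  a  n  p  n  g  e
''  0  1  2  3  4  5  6
 i  1  1  2  3  4  5  6
 d  2  2  2  3  4  5  6
 h  3  3  3  3  4  5  6
 p  4  4  4  3  4  5  6
 m  5  5  5  4  4  5  6
 b  6  6  6  5  5  5  6
 d  7  7  7  6  6  6  6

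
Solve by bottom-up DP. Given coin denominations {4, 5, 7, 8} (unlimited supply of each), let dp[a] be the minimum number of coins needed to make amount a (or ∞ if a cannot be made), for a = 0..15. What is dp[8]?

1

 a  0  1  2  3  4  5  6  7  8  9 10 11 12 13 14 15
dp  0  -  -  -  1  1  -  1  1  2  2  2  2  2  2  2
(- denotes ∞ / unreachable)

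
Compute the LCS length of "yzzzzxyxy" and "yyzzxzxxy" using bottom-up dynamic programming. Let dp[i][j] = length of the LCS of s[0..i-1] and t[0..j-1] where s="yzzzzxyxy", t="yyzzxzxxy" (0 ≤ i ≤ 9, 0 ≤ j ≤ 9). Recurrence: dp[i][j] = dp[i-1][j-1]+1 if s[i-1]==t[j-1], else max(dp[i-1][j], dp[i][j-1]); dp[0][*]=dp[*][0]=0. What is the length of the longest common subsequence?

7

   ''  y  y  z  z  x  z  x  x  y
''  0  0  0  0  0  0  0  0  0  0
 y  0  1  1  1  1  1  1  1  1  1
 z  0  1  1  2  2  2  2  2  2  2
 z  0  1  1  2  3  3  3  3  3  3
 z  0  1  1  2  3  3  4  4  4  4
 z  0  1  1  2  3  3  4  4  4  4
 x  0  1  1  2  3  4  4  5  5  5
 y  0  1  2  2  3  4  4  5  5  6
 x  0  1  2  2  3  4  4  5  6  6
 y  0  1  2  2  3  4  4  5  6  7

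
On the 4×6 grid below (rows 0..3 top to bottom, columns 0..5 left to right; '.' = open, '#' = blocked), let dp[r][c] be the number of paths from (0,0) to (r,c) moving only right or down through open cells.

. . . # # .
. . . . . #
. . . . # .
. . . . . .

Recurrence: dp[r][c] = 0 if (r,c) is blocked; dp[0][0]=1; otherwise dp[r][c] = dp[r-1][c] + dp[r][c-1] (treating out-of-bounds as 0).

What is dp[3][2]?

r\c   0   1   2   3   4   5
  0   1   1   1   0   0   0
  1   1   2   3   3   3   0
  2   1   3   6   9   0   0
  3   1   4  10  19  19  19

10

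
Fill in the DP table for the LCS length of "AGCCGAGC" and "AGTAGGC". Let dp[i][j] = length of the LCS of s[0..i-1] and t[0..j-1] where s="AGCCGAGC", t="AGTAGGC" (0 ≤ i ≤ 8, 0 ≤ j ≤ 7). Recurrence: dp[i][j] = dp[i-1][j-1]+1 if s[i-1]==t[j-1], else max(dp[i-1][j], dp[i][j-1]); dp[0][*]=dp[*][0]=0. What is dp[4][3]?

2

   ''  A  G  T  A  G  G  C
''  0  0  0  0  0  0  0  0
 A  0  1  1  1  1  1  1  1
 G  0  1  2  2  2  2  2  2
 C  0  1  2  2  2  2  2  3
 C  0  1  2  2  2  2  2  3
 G  0  1  2  2  2  3  3  3
 A  0  1  2  2  3  3  3  3
 G  0  1  2  2  3  4  4  4
 C  0  1  2  2  3  4  4  5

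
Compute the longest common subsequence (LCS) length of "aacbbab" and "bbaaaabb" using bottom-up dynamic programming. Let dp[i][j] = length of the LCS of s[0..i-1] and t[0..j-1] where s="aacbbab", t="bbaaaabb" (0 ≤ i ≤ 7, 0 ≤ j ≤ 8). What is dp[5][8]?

4

   ''  b  b  a  a  a  a  b  b
''  0  0  0  0  0  0  0  0  0
 a  0  0  0  1  1  1  1  1  1
 a  0  0  0  1  2  2  2  2  2
 c  0  0  0  1  2  2  2  2  2
 b  0  1  1  1  2  2  2  3  3
 b  0  1  2  2  2  2  2  3  4
 a  0  1  2  3  3  3  3  3  4
 b  0  1  2  3  3  3  3  4  4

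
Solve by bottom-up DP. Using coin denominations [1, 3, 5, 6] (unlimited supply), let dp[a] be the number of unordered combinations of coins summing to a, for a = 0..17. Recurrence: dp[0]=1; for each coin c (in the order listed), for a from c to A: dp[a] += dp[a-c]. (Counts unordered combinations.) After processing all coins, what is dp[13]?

after  coin     0     1     2     3     4     5     6     7     8     9    10    11    12    13    14    15    16    17
          1     1     1     1     1     1     1     1     1     1     1     1     1     1     1     1     1     1     1
          3     1     1     1     2     2     2     3     3     3     4     4     4     5     5     5     6     6     6
          5     1     1     1     2     2     3     4     4     5     6     7     8     9    10    11    13    14    15
          6     1     1     1     2     2     3     5     5     6     8     9    11    14    15    17    21    23    26

15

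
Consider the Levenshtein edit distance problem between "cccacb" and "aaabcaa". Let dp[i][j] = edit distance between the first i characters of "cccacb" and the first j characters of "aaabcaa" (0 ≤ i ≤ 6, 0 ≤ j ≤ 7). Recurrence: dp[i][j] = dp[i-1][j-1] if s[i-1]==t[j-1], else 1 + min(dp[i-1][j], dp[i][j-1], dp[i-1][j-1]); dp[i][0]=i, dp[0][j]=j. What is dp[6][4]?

4

   ''  a  a  a  b  c  a  a
''  0  1  2  3  4  5  6  7
 c  1  1  2  3  4  4  5  6
 c  2  2  2  3  4  4  5  6
 c  3  3  3  3  4  4  5  6
 a  4  3  3  3  4  5  4  5
 c  5  4  4  4  4  4  5  5
 b  6  5  5  5  4  5  5  6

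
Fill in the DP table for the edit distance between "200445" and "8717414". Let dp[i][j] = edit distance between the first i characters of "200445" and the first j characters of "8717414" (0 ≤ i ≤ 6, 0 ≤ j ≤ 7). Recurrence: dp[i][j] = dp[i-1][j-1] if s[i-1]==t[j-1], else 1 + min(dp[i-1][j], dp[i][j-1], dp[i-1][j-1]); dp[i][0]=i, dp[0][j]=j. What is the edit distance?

   ''  8  7  1  7  4  1  4
''  0  1  2  3  4  5  6  7
 2  1  1  2  3  4  5  6  7
 0  2  2  2  3  4  5  6  7
 0  3  3  3  3  4  5  6  7
 4  4  4  4  4  4  4  5  6
 4  5  5  5  5  5  4  5  5
 5  6  6  6  6  6  5  5  6

6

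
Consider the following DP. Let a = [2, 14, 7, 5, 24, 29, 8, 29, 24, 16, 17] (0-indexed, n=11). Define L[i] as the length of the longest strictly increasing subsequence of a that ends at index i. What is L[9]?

   i    0    1    2    3    4    5    6    7    8    9   10
a[i]    2   14    7    5   24   29    8   29   24   16   17
L[i]    1    2    2    2    3    4    3    4    4    4    5

4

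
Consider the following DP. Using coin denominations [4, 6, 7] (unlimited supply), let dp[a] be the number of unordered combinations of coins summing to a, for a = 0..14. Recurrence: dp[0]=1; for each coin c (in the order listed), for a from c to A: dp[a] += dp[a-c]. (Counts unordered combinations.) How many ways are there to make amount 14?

after  coin     0     1     2     3     4     5     6     7     8     9    10    11    12    13    14
          4     1     0     0     0     1     0     0     0     1     0     0     0     1     0     0
          6     1     0     0     0     1     0     1     0     1     0     1     0     2     0     1
          7     1     0     0     0     1     0     1     1     1     0     1     1     2     1     2

2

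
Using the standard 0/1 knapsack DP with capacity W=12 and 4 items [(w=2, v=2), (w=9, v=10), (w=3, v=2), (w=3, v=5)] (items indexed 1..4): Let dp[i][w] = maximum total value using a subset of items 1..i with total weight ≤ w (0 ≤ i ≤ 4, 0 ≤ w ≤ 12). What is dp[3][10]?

10

i\w   0   1   2   3   4   5   6   7   8   9  10  11  12
  0   0   0   0   0   0   0   0   0   0   0   0   0   0
  1   0   0   2   2   2   2   2   2   2   2   2   2   2
  2   0   0   2   2   2   2   2   2   2  10  10  12  12
  3   0   0   2   2   2   4   4   4   4  10  10  12  12
  4   0   0   2   5   5   7   7   7   9  10  10  12  15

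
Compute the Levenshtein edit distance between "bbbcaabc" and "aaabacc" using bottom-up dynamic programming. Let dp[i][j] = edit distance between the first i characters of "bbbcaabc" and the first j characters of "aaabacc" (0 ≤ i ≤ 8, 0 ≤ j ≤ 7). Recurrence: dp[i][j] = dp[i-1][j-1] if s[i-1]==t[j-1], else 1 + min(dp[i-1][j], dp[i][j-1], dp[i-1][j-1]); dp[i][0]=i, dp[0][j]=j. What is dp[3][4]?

3

   ''  a  a  a  b  a  c  c
''  0  1  2  3  4  5  6  7
 b  1  1  2  3  3  4  5  6
 b  2  2  2  3  3  4  5  6
 b  3  3  3  3  3  4  5  6
 c  4  4  4  4  4  4  4  5
 a  5  4  4  4  5  4  5  5
 a  6  5  4  4  5  5  5  6
 b  7  6  5  5  4  5  6  6
 c  8  7  6  6  5  5  5  6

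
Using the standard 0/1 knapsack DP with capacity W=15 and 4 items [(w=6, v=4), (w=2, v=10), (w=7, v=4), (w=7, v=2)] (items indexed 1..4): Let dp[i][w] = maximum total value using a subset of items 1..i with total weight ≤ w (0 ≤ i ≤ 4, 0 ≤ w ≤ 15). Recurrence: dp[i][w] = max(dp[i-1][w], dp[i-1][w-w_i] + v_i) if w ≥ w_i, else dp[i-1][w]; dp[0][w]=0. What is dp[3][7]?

i\w   0   1   2   3   4   5   6   7   8   9  10  11  12  13  14  15
  0   0   0   0   0   0   0   0   0   0   0   0   0   0   0   0   0
  1   0   0   0   0   0   0   4   4   4   4   4   4   4   4   4   4
  2   0   0  10  10  10  10  10  10  14  14  14  14  14  14  14  14
  3   0   0  10  10  10  10  10  10  14  14  14  14  14  14  14  18
  4   0   0  10  10  10  10  10  10  14  14  14  14  14  14  14  18

10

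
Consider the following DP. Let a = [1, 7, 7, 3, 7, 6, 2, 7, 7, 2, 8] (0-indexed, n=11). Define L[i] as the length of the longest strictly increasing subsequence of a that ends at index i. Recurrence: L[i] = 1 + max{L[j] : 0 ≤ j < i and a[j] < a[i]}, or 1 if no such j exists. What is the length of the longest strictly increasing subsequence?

   i    0    1    2    3    4    5    6    7    8    9   10
a[i]    1    7    7    3    7    6    2    7    7    2    8
L[i]    1    2    2    2    3    3    2    4    4    2    5

5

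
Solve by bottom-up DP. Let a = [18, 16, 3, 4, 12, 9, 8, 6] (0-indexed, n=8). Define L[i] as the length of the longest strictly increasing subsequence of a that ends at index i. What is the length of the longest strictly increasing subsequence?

3

   i    0    1    2    3    4    5    6    7
a[i]   18   16    3    4   12    9    8    6
L[i]    1    1    1    2    3    3    3    3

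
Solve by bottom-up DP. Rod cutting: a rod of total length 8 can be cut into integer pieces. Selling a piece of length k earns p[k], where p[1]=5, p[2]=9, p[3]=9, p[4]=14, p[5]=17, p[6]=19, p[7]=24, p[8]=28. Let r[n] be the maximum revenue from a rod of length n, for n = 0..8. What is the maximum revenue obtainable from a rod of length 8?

   n    0    1    2    3    4    5    6    7    8
r[n]    0    5   10   15   20   25   30   35   40

40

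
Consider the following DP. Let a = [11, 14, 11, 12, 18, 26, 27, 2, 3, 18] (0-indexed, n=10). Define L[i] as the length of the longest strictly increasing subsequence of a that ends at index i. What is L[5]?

4

   i    0    1    2    3    4    5    6    7    8    9
a[i]   11   14   11   12   18   26   27    2    3   18
L[i]    1    2    1    2    3    4    5    1    2    3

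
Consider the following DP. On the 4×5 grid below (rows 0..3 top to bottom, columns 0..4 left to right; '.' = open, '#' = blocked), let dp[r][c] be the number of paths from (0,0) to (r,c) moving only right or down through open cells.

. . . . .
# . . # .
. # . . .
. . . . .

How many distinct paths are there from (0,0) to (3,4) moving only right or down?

r\c   0   1   2   3   4
  0   1   1   1   1   1
  1   0   1   2   0   1
  2   0   0   2   2   3
  3   0   0   2   4   7

7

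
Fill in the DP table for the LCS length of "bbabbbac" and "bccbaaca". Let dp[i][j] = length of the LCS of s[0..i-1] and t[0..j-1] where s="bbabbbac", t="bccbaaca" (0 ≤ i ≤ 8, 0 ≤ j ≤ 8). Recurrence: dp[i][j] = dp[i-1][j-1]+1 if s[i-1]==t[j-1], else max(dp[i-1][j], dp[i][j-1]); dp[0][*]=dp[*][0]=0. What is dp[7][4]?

   ''  b  c  c  b  a  a  c  a
''  0  0  0  0  0  0  0  0  0
 b  0  1  1  1  1  1  1  1  1
 b  0  1  1  1  2  2  2  2  2
 a  0  1  1  1  2  3  3  3  3
 b  0  1  1  1  2  3  3  3  3
 b  0  1  1  1  2  3  3  3  3
 b  0  1  1  1  2  3  3  3  3
 a  0  1  1  1  2  3  4  4  4
 c  0  1  2  2  2  3  4  5  5

2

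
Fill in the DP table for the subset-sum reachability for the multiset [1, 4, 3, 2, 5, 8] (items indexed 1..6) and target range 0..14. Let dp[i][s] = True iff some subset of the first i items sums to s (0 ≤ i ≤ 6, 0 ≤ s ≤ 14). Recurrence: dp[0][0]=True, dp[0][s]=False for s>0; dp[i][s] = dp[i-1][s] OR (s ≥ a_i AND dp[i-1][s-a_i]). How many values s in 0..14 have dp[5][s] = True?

15

i\s   0   1   2   3   4   5   6   7   8   9  10  11  12  13  14
  0   T   F   F   F   F   F   F   F   F   F   F   F   F   F   F
  1   T   T   F   F   F   F   F   F   F   F   F   F   F   F   F
  2   T   T   F   F   T   T   F   F   F   F   F   F   F   F   F
  3   T   T   F   T   T   T   F   T   T   F   F   F   F   F   F
  4   T   T   T   T   T   T   T   T   T   T   T   F   F   F   F
  5   T   T   T   T   T   T   T   T   T   T   T   T   T   T   T
  6   T   T   T   T   T   T   T   T   T   T   T   T   T   T   T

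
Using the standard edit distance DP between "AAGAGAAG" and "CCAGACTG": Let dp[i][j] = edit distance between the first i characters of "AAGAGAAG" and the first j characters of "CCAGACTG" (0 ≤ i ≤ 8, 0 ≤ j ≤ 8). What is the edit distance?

5

   ''  C  C  A  G  A  C  T  G
''  0  1  2  3  4  5  6  7  8
 A  1  1  2  2  3  4  5  6  7
 A  2  2  2  2  3  3  4  5  6
 G  3  3  3  3  2  3  4  5  5
 A  4  4  4  3  3  2  3  4  5
 G  5  5  5  4  3  3  3  4  4
 A  6  6  6  5  4  3  4  4  5
 A  7  7  7  6  5  4  4  5  5
 G  8  8  8  7  6  5  5  5  5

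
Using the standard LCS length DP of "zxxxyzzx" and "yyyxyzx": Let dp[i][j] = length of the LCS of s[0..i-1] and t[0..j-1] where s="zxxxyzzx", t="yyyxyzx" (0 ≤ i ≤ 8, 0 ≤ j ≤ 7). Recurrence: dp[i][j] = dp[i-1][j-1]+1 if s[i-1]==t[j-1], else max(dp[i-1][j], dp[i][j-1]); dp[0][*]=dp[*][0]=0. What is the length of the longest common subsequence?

   ''  y  y  y  x  y  z  x
''  0  0  0  0  0  0  0  0
 z  0  0  0  0  0  0  1  1
 x  0  0  0  0  1  1  1  2
 x  0  0  0  0  1  1  1  2
 x  0  0  0  0  1  1  1  2
 y  0  1  1  1  1  2  2  2
 z  0  1  1  1  1  2  3  3
 z  0  1  1  1  1  2  3  3
 x  0  1  1  1  2  2  3  4

4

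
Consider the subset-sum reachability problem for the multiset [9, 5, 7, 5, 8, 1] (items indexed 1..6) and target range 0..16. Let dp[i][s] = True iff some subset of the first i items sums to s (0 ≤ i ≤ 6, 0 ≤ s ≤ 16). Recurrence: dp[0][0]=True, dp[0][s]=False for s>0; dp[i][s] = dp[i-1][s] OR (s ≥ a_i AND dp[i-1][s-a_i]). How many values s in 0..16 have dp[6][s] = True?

14

i\s   0   1   2   3   4   5   6   7   8   9  10  11  12  13  14  15  16
  0   T   F   F   F   F   F   F   F   F   F   F   F   F   F   F   F   F
  1   T   F   F   F   F   F   F   F   F   T   F   F   F   F   F   F   F
  2   T   F   F   F   F   T   F   F   F   T   F   F   F   F   T   F   F
  3   T   F   F   F   F   T   F   T   F   T   F   F   T   F   T   F   T
  4   T   F   F   F   F   T   F   T   F   T   T   F   T   F   T   F   T
  5   T   F   F   F   F   T   F   T   T   T   T   F   T   T   T   T   T
  6   T   T   F   F   F   T   T   T   T   T   T   T   T   T   T   T   T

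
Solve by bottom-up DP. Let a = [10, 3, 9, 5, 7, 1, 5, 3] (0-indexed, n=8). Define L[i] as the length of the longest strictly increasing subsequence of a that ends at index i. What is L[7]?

   i    0    1    2    3    4    5    6    7
a[i]   10    3    9    5    7    1    5    3
L[i]    1    1    2    2    3    1    2    2

2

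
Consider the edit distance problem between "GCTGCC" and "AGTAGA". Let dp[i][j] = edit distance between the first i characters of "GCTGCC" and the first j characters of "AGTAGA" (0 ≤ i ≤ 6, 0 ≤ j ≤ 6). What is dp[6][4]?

5

   ''  A  G  T  A  G  A
''  0  1  2  3  4  5  6
 G  1  1  1  2  3  4  5
 C  2  2  2  2  3  4  5
 T  3  3  3  2  3  4  5
 G  4  4  3  3  3  3  4
 C  5  5  4  4  4  4  4
 C  6  6  5  5  5  5  5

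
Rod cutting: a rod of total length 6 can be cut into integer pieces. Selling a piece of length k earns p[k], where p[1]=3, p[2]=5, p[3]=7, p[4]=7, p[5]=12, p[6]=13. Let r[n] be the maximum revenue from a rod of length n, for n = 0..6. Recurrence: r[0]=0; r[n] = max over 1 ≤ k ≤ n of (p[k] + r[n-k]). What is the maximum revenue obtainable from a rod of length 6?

18

   n    0    1    2    3    4    5    6
r[n]    0    3    6    9   12   15   18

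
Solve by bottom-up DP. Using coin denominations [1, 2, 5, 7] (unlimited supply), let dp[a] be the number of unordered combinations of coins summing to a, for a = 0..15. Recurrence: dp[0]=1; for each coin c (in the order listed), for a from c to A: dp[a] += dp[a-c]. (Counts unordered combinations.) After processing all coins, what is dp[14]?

23

after  coin     0     1     2     3     4     5     6     7     8     9    10    11    12    13    14    15
          1     1     1     1     1     1     1     1     1     1     1     1     1     1     1     1     1
          2     1     1     2     2     3     3     4     4     5     5     6     6     7     7     8     8
          5     1     1     2     2     3     4     5     6     7     8    10    11    13    14    16    18
          7     1     1     2     2     3     4     5     7     8    10    12    14    17    19    23    26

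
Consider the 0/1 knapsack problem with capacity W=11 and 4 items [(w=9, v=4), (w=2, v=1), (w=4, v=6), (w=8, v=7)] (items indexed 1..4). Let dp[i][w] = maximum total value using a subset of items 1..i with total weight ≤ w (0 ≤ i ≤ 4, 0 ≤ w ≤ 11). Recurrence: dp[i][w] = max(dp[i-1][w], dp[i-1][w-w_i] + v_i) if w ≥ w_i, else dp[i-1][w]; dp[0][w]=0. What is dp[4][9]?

7

i\w   0   1   2   3   4   5   6   7   8   9  10  11
  0   0   0   0   0   0   0   0   0   0   0   0   0
  1   0   0   0   0   0   0   0   0   0   4   4   4
  2   0   0   1   1   1   1   1   1   1   4   4   5
  3   0   0   1   1   6   6   7   7   7   7   7   7
  4   0   0   1   1   6   6   7   7   7   7   8   8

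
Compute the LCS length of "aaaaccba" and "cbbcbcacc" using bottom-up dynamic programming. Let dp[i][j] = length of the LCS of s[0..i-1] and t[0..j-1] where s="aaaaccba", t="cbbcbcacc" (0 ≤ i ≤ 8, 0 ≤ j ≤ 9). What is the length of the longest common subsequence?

4

   ''  c  b  b  c  b  c  a  c  c
''  0  0  0  0  0  0  0  0  0  0
 a  0  0  0  0  0  0  0  1  1  1
 a  0  0  0  0  0  0  0  1  1  1
 a  0  0  0  0  0  0  0  1  1  1
 a  0  0  0  0  0  0  0  1  1  1
 c  0  1  1  1  1  1  1  1  2  2
 c  0  1  1  1  2  2  2  2  2  3
 b  0  1  2  2  2  3  3  3  3  3
 a  0  1  2  2  2  3  3  4  4  4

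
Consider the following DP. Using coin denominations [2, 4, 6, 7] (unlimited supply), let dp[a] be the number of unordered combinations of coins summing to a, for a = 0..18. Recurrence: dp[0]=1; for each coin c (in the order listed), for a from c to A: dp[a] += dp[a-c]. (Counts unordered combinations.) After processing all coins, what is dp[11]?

2

after  coin     0     1     2     3     4     5     6     7     8     9    10    11    12    13    14    15    16    17    18
          2     1     0     1     0     1     0     1     0     1     0     1     0     1     0     1     0     1     0     1
          4     1     0     1     0     2     0     2     0     3     0     3     0     4     0     4     0     5     0     5
          6     1     0     1     0     2     0     3     0     4     0     5     0     7     0     8     0    10     0    12
          7     1     0     1     0     2     0     3     1     4     1     5     2     7     3     9     4    11     5    14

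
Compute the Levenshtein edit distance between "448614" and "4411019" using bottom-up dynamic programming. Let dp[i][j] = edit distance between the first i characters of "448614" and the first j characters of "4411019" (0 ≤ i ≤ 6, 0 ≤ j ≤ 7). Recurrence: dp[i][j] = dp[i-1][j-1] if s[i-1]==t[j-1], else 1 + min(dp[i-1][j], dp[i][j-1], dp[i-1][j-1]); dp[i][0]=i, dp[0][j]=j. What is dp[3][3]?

   ''  4  4  1  1  0  1  9
''  0  1  2  3  4  5  6  7
 4  1  0  1  2  3  4  5  6
 4  2  1  0  1  2  3  4  5
 8  3  2  1  1  2  3  4  5
 6  4  3  2  2  2  3  4  5
 1  5  4  3  2  2  3  3  4
 4  6  5  4  3  3  3  4  4

1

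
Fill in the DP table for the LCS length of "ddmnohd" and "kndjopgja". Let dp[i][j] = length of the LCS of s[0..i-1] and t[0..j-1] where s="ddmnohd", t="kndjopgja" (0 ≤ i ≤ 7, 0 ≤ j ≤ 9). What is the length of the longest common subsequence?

2

   ''  k  n  d  j  o  p  g  j  a
''  0  0  0  0  0  0  0  0  0  0
 d  0  0  0  1  1  1  1  1  1  1
 d  0  0  0  1  1  1  1  1  1  1
 m  0  0  0  1  1  1  1  1  1  1
 n  0  0  1  1  1  1  1  1  1  1
 o  0  0  1  1  1  2  2  2  2  2
 h  0  0  1  1  1  2  2  2  2  2
 d  0  0  1  2  2  2  2  2  2  2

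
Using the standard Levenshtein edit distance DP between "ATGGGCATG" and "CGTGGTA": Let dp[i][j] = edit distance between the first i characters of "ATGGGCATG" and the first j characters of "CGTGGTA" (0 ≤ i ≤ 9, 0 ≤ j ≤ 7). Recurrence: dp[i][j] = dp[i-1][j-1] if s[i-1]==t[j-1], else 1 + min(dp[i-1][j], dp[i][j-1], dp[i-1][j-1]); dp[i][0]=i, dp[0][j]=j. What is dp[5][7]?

4

   ''  C  G  T  G  G  T  A
''  0  1  2  3  4  5  6  7
 A  1  1  2  3  4  5  6  6
 T  2  2  2  2  3  4  5  6
 G  3  3  2  3  2  3  4  5
 G  4  4  3  3  3  2  3  4
 G  5  5  4  4  3  3  3  4
 C  6  5  5  5  4  4  4  4
 A  7  6  6  6  5  5  5  4
 T  8  7  7  6  6  6  5  5
 G  9  8  7  7  6  6  6  6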